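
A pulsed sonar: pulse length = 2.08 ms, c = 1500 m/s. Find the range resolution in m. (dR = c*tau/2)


dR = c*tau/2 = 1500 * 2.08e-3 / 2 = 1.56

1.56 m


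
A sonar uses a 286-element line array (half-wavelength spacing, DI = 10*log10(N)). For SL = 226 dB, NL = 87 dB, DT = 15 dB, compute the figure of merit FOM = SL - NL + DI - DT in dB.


Step 1: DI = 10*log10(286) = 24.56 dB
Step 2: FOM = SL - NL + DI - DT = 226 - 87 + 24.56 - 15 = 148.56

148.56 dB


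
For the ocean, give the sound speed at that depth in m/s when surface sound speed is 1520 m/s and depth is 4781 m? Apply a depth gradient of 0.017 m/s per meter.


1601.277 m/s


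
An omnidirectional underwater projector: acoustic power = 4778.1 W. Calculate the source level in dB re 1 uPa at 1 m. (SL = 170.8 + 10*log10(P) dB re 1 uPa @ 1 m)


SL = 170.8 + 10*log10(4778.1) = 170.8 + 36.79 = 207.59

207.59 dB


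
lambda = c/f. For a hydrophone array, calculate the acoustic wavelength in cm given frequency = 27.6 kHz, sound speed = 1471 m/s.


lambda = c/f = 1471 / 27600 = 0.0533 m = 5.33 cm

5.33 cm


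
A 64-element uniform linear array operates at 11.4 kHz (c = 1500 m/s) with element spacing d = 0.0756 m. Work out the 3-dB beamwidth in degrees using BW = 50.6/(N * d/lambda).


1.38 deg


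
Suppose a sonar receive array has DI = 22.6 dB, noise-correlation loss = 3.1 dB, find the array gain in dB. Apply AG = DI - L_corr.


AG = DI - L_corr = 22.6 - 3.1 = 19.5

19.5 dB


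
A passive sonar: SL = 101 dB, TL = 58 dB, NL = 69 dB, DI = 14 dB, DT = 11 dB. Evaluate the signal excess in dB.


SE = SL - TL - NL + DI - DT = 101 - 58 - 69 + 14 - 11 = -23

-23 dB


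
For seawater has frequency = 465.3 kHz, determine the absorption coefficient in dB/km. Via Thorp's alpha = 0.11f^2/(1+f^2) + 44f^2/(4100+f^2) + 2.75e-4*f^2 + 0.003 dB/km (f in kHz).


f^2 = 216504.09
alpha = 0.11*216504.09/(1+216504.09) + 44*216504.09/(4100+216504.09) + 2.75e-4*216504.09 + 0.003 = 102.834

102.834 dB/km


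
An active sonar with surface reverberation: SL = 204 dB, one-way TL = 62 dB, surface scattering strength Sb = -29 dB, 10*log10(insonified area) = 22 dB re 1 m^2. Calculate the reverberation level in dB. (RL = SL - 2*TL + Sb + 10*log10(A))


73 dB


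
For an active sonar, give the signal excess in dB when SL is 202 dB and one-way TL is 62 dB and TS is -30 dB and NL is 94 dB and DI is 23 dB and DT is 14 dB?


-37 dB


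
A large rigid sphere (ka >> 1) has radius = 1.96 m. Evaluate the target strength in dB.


TS = 10*log10(1.96^2 / 4) = 10*log10(0.9604) = -0.18

-0.18 dB


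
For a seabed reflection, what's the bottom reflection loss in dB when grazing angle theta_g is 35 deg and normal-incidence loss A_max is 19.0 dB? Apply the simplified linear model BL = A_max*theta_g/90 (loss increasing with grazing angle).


7.39 dB


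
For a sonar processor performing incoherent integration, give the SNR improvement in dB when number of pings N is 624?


13.98 dB


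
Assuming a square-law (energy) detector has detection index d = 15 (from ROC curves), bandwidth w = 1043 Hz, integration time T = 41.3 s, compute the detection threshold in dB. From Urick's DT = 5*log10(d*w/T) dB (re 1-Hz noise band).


DT = 5*log10(d*w/T) = 5*log10(15 * 1043 / 41.3) = 5*log10(378.81) = 12.89

12.89 dB


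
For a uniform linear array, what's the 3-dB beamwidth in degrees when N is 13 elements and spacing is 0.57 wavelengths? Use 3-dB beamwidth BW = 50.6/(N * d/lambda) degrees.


BW = 50.6 / (13 * 0.57) = 50.6 / 7.41 = 6.83

6.83 deg


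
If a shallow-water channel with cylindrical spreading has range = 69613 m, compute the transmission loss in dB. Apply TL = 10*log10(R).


TL = 10*log10(69613) = 48.43

48.43 dB


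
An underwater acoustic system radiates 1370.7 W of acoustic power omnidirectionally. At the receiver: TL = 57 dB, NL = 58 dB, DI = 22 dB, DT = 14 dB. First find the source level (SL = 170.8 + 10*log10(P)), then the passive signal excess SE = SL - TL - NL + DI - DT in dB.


Step 1: SL = 170.8 + 10*log10(1370.7) = 202.17 dB
Step 2: SE = SL - TL - NL + DI - DT = 202.17 - 57 - 58 + 22 - 14 = 95.17

95.17 dB


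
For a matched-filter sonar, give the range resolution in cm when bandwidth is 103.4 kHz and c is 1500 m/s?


dR = c/(2*BW) = 1500 / (2 * 103.4e3) = 0.0073 m = 0.73 cm

0.73 cm


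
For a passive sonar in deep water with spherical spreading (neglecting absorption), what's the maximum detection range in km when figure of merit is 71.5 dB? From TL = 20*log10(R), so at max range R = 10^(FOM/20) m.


3.76 km


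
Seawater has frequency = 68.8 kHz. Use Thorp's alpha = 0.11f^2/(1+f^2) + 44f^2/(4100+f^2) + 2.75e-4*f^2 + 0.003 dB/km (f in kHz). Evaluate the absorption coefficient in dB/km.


24.992 dB/km


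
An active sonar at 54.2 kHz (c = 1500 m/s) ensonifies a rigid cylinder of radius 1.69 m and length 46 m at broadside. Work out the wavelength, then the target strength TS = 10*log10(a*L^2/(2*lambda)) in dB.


Step 1: lambda = c/f = 1500/54200 = 0.02768 m
Step 2: TS = 10*log10(a*L^2/(2*lambda)) = 10*log10(1.69*46^2/(2*0.02768)) = 48.1

48.1 dB


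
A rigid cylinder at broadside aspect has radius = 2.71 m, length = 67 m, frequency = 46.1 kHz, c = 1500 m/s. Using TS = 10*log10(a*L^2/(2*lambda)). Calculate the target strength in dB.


52.72 dB


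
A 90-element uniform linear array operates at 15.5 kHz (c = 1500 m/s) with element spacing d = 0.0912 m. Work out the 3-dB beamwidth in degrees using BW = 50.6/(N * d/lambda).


Step 1: lambda = 1500/15500 = 0.09677 m
Step 2: d/lambda = 0.0912/0.09677 = 0.9424
Step 3: BW = 50.6/(N * d/lambda) = 50.6/(90 * 0.9424) = 0.6

0.6 deg


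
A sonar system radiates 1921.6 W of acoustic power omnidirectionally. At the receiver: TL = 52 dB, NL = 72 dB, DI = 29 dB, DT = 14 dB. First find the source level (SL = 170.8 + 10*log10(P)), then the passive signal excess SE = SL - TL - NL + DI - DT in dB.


Step 1: SL = 170.8 + 10*log10(1921.6) = 203.64 dB
Step 2: SE = SL - TL - NL + DI - DT = 203.64 - 52 - 72 + 29 - 14 = 94.64

94.64 dB


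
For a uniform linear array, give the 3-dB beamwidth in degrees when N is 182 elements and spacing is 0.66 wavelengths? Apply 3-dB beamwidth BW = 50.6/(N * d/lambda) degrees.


BW = 50.6 / (182 * 0.66) = 50.6 / 120.12 = 0.42

0.42 deg


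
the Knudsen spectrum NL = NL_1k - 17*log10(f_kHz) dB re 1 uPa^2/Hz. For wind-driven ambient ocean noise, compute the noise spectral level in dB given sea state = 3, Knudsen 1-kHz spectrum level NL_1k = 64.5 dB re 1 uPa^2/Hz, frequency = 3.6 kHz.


NL = NL_1k - 17*log10(f_kHz) = 64.5 - 17*log10(3.6) = 64.5 - (9.46) = 55.04

55.04 dB


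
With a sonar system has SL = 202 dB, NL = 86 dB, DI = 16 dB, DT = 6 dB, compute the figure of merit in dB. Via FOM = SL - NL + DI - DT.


126 dB


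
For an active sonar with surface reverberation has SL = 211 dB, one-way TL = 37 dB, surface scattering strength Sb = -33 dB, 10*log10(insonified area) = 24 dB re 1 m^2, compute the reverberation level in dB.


RL = SL - 2*TL + Sb + 10*log10(A) = 211 - 2*37 + (-33) + 24 = 128

128 dB


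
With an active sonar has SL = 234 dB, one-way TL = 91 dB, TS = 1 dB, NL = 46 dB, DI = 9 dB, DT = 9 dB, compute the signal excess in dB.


SE = SL - 2*TL + TS - NL + DI - DT = 234 - 2*91 + (1) - 46 + 9 - 9 = 7

7 dB


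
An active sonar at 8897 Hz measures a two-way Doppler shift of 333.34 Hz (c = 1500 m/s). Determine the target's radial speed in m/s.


From fd = 2*f*v/c, v = c*fd/(2*f) = 1500 * 333.34 / (2*8897) = 28.1

28.1 m/s


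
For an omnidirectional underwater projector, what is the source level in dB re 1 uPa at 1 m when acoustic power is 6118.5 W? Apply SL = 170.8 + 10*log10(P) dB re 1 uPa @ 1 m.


SL = 170.8 + 10*log10(6118.5) = 170.8 + 37.87 = 208.67

208.67 dB


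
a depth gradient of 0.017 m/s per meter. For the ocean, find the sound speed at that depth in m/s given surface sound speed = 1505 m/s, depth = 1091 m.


c = 1505 + 0.017 * 1091 = 1523.547

1523.547 m/s


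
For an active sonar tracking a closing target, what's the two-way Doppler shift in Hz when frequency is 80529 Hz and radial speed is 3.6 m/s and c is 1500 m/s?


fd = 2*f*v/c = 2 * 80529 * 3.6 / 1500 = 386.54

386.54 Hz


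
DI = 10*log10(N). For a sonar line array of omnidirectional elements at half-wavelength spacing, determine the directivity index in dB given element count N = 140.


DI = 10*log10(140) = 21.46

21.46 dB


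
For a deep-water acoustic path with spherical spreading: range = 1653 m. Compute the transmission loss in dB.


64.37 dB


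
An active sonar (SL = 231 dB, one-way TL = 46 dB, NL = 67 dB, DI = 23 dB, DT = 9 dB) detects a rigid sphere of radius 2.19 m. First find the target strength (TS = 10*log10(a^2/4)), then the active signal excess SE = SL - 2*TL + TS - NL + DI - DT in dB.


Step 1: TS = 10*log10(2.19^2/4) = 0.79 dB
Step 2: SE = SL - 2*TL + TS - NL + DI - DT = 231 - 2*46 + (0.79) - 67 + 23 - 9 = 86.79

86.79 dB


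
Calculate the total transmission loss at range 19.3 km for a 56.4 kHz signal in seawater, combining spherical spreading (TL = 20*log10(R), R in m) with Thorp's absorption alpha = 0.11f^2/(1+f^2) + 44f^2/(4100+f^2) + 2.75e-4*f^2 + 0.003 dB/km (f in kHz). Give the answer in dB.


Step 1 (Thorp): alpha = 0.11*3180.96/(1+3180.96) + 44*3180.96/(4100+3180.96) + 2.75e-4*3180.96 + 0.003 = 20.2108 dB/km
Step 2: TL_spread = 20*log10(19300) = 85.71 dB
Step 3: TL_abs = alpha*R = 20.2108 * 19.3 = 390.07 dB
Step 4: TL_total = 85.71 + 390.07 = 475.78

475.78 dB


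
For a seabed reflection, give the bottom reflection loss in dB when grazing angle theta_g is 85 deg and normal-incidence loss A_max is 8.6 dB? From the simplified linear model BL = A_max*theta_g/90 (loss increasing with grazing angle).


8.12 dB


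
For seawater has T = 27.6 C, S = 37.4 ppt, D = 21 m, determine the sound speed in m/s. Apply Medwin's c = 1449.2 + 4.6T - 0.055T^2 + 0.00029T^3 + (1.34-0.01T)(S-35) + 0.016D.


c = 1449.2 + 4.6*27.6 - 0.055*27.6^2 + 0.00029*27.6^3 + (1.34 - 0.01*27.6)*(37.4 - 35) + 0.016*21 = 1543.25

1543.25 m/s


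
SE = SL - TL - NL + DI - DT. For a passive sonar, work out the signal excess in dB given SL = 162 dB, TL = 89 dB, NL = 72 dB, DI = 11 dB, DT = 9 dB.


3 dB


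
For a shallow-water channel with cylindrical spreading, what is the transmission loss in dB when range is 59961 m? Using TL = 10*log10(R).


TL = 10*log10(59961) = 47.78

47.78 dB


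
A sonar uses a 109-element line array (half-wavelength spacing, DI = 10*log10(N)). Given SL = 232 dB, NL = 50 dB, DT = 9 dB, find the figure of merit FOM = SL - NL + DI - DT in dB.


Step 1: DI = 10*log10(109) = 20.37 dB
Step 2: FOM = SL - NL + DI - DT = 232 - 50 + 20.37 - 9 = 193.37

193.37 dB


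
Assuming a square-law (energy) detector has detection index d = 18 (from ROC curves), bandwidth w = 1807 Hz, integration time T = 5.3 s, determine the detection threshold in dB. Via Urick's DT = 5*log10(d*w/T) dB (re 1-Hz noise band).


18.94 dB


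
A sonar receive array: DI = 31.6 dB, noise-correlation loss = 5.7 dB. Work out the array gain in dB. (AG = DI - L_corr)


AG = DI - L_corr = 31.6 - 5.7 = 25.9

25.9 dB


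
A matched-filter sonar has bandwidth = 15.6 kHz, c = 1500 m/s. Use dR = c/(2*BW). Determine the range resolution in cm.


dR = c/(2*BW) = 1500 / (2 * 15.6e3) = 0.0481 m = 4.81 cm

4.81 cm


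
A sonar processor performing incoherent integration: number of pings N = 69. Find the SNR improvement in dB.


Gain = 5*log10(69) = 9.19

9.19 dB


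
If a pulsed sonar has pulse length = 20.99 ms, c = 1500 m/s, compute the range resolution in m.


15.7425 m


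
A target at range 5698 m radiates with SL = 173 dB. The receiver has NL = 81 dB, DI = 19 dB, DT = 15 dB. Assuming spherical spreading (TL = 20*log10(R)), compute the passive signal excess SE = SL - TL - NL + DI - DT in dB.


Step 1: TL = 20*log10(5698) = 75.11 dB
Step 2: SE = 173 - 75.11 - 81 + 19 - 15 = 20.89

20.89 dB


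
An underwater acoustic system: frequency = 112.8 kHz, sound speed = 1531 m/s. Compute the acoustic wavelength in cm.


lambda = c/f = 1531 / 112800 = 0.0136 m = 1.36 cm

1.36 cm


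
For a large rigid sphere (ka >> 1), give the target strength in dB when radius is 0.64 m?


-9.9 dB


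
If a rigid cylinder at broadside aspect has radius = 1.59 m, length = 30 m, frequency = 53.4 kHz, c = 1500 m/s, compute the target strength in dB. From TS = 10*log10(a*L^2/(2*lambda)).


lambda = 1500/53400 = 0.02809 m
TS = 10*log10(1.59*30^2/(2*0.02809)) = 44.06

44.06 dB


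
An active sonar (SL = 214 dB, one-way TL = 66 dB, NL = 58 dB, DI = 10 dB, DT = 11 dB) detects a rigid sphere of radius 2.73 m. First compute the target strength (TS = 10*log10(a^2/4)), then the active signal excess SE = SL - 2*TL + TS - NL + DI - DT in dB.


Step 1: TS = 10*log10(2.73^2/4) = 2.7 dB
Step 2: SE = SL - 2*TL + TS - NL + DI - DT = 214 - 2*66 + (2.7) - 58 + 10 - 11 = 25.7

25.7 dB


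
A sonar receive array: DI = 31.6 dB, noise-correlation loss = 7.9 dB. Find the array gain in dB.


23.7 dB


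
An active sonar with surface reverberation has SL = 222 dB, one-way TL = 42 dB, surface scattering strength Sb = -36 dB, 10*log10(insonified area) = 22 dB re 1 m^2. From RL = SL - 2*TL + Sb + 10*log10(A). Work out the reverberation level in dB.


RL = SL - 2*TL + Sb + 10*log10(A) = 222 - 2*42 + (-36) + 22 = 124

124 dB


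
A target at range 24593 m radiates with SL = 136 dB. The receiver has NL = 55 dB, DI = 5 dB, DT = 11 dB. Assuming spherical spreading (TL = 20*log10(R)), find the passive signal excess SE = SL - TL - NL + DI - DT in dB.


Step 1: TL = 20*log10(24593) = 87.82 dB
Step 2: SE = 136 - 87.82 - 55 + 5 - 11 = -12.82

-12.82 dB


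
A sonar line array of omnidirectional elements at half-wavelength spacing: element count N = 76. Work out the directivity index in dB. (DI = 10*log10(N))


DI = 10*log10(76) = 18.81

18.81 dB


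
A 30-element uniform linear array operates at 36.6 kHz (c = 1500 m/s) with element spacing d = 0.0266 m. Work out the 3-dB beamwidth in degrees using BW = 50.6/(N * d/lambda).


Step 1: lambda = 1500/36600 = 0.04098 m
Step 2: d/lambda = 0.0266/0.04098 = 0.6491
Step 3: BW = 50.6/(N * d/lambda) = 50.6/(30 * 0.6491) = 2.6

2.6 deg


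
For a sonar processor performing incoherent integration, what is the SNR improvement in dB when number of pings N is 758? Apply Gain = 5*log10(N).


Gain = 5*log10(758) = 14.4

14.4 dB


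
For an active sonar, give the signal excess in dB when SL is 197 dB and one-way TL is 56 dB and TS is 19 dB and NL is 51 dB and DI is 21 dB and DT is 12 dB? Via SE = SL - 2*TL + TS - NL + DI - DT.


SE = SL - 2*TL + TS - NL + DI - DT = 197 - 2*56 + (19) - 51 + 21 - 12 = 62

62 dB


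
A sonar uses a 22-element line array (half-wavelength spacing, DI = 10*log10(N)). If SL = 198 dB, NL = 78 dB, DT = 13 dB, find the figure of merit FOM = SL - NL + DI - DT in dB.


Step 1: DI = 10*log10(22) = 13.42 dB
Step 2: FOM = SL - NL + DI - DT = 198 - 78 + 13.42 - 13 = 120.42

120.42 dB


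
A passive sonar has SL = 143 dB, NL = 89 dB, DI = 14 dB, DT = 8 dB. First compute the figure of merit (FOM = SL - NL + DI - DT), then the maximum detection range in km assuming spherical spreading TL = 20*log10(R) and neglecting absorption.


Step 1: FOM = SL - NL + DI - DT = 143 - 89 + 14 - 8 = 60 dB
Step 2: at max range FOM = TL = 20*log10(R), so R = 10^(60/20) = 1000.0 m = 1.0 km

1.0 km


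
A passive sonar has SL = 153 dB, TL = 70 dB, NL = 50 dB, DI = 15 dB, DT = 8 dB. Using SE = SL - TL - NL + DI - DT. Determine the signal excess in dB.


SE = SL - TL - NL + DI - DT = 153 - 70 - 50 + 15 - 8 = 40

40 dB


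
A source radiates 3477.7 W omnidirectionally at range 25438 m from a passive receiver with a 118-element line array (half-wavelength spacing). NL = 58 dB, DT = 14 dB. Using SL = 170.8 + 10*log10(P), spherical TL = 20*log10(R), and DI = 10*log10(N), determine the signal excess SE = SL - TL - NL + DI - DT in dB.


66.82 dB


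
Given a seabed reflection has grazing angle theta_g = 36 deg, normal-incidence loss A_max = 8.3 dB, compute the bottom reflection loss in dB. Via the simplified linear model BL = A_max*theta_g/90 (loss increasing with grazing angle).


BL = A_max * theta_g / 90 = 8.3 * 36 / 90 = 3.32

3.32 dB


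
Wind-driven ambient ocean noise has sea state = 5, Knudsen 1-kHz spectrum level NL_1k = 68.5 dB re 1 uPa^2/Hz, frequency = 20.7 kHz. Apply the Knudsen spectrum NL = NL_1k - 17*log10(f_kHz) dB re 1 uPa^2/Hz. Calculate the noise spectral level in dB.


NL = NL_1k - 17*log10(f_kHz) = 68.5 - 17*log10(20.7) = 68.5 - (22.37) = 46.13

46.13 dB


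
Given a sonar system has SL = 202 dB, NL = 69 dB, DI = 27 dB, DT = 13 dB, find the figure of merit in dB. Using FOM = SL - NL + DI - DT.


FOM = SL - NL + DI - DT = 202 - 69 + 27 - 13 = 147

147 dB


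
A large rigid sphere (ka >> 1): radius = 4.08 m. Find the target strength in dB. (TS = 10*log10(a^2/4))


TS = 10*log10(4.08^2 / 4) = 10*log10(4.1616) = 6.19

6.19 dB


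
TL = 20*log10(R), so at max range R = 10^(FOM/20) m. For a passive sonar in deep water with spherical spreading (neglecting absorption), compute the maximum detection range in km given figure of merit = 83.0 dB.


At max range FOM = TL, so 20*log10(R) = 83.0
R = 10^(83.0/20) = 14125.38 m = 14.13 km

14.13 km


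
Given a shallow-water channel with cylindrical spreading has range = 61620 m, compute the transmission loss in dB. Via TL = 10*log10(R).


47.9 dB


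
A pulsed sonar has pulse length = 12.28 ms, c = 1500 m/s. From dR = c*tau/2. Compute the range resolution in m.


dR = c*tau/2 = 1500 * 12.28e-3 / 2 = 9.21

9.21 m


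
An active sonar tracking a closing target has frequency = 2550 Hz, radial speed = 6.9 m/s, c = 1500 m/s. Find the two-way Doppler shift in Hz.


fd = 2*f*v/c = 2 * 2550 * 6.9 / 1500 = 23.46

23.46 Hz


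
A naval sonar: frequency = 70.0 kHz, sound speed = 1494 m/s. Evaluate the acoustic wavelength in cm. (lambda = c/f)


lambda = c/f = 1494 / 70000 = 0.0213 m = 2.13 cm

2.13 cm


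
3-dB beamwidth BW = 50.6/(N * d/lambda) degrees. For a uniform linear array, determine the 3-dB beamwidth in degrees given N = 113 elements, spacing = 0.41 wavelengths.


1.09 deg


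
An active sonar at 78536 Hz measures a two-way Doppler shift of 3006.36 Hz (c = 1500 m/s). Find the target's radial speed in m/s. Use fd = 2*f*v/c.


From fd = 2*f*v/c, v = c*fd/(2*f) = 1500 * 3006.36 / (2*78536) = 28.71

28.71 m/s


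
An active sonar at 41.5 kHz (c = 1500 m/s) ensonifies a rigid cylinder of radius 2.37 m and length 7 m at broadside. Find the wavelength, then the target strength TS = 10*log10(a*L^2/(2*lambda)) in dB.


Step 1: lambda = c/f = 1500/41500 = 0.03614 m
Step 2: TS = 10*log10(a*L^2/(2*lambda)) = 10*log10(2.37*7^2/(2*0.03614)) = 32.06

32.06 dB


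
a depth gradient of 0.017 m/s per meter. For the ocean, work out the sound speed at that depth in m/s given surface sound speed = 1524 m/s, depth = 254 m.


c = 1524 + 0.017 * 254 = 1528.318

1528.318 m/s


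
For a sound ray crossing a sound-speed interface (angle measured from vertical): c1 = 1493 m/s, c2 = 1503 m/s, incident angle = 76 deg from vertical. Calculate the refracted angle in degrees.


sin(theta2) = (c2/c1)*sin(theta1) = (1503/1493)*sin(76 deg) = 0.97679
theta2 = arcsin(0.97679) = 77.63

77.63 deg


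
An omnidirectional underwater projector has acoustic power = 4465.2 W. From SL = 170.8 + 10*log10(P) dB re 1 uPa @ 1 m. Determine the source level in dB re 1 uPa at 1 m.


207.3 dB


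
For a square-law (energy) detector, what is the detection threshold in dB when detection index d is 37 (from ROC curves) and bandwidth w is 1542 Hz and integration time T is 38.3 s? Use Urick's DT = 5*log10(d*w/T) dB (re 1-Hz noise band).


DT = 5*log10(d*w/T) = 5*log10(37 * 1542 / 38.3) = 5*log10(1489.66) = 15.87

15.87 dB


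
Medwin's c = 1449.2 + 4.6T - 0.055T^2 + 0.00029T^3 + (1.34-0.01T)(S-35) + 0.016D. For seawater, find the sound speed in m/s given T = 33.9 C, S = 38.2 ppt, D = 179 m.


c = 1449.2 + 4.6*33.9 - 0.055*33.9^2 + 0.00029*33.9^3 + (1.34 - 0.01*33.9)*(38.2 - 35) + 0.016*179 = 1559.3

1559.3 m/s


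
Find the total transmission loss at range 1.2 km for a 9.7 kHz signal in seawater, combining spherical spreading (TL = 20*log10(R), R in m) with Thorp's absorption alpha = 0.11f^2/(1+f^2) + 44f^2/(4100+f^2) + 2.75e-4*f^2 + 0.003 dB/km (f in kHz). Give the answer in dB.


62.93 dB


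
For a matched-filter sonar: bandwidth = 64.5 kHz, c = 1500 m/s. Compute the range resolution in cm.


dR = c/(2*BW) = 1500 / (2 * 64.5e3) = 0.0116 m = 1.16 cm

1.16 cm


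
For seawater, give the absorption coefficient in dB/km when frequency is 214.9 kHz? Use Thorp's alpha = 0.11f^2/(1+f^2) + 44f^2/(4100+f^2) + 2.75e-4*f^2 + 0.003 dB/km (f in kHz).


f^2 = 46182.01
alpha = 0.11*46182.01/(1+46182.01) + 44*46182.01/(4100+46182.01) + 2.75e-4*46182.01 + 0.003 = 53.225

53.225 dB/km


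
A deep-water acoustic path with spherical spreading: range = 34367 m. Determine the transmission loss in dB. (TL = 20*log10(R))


90.72 dB


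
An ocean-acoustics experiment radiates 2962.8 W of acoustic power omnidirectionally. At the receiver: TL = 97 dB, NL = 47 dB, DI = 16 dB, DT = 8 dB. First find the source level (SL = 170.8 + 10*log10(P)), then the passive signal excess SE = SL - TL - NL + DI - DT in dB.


Step 1: SL = 170.8 + 10*log10(2962.8) = 205.52 dB
Step 2: SE = SL - TL - NL + DI - DT = 205.52 - 97 - 47 + 16 - 8 = 69.52

69.52 dB


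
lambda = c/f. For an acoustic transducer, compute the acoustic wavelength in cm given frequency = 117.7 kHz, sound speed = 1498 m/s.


lambda = c/f = 1498 / 117700 = 0.0127 m = 1.27 cm

1.27 cm


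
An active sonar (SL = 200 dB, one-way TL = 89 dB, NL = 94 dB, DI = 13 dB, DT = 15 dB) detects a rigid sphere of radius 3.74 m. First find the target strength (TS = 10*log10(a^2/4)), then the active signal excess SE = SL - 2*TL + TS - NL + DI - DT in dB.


Step 1: TS = 10*log10(3.74^2/4) = 5.44 dB
Step 2: SE = SL - 2*TL + TS - NL + DI - DT = 200 - 2*89 + (5.44) - 94 + 13 - 15 = -68.56

-68.56 dB


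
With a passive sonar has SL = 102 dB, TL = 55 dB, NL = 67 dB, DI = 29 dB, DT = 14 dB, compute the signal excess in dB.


-5 dB


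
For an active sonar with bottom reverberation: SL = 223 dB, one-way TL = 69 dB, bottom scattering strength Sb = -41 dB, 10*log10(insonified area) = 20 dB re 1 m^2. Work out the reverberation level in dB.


RL = SL - 2*TL + Sb + 10*log10(A) = 223 - 2*69 + (-41) + 20 = 64

64 dB


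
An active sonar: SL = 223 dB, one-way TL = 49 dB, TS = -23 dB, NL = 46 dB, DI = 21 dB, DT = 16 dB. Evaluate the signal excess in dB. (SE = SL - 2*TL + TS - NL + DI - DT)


SE = SL - 2*TL + TS - NL + DI - DT = 223 - 2*49 + (-23) - 46 + 21 - 16 = 61

61 dB


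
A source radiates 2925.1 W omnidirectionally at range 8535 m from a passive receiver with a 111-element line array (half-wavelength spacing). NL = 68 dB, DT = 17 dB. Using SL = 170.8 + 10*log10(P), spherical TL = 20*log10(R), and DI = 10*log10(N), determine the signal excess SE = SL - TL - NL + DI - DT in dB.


62.29 dB


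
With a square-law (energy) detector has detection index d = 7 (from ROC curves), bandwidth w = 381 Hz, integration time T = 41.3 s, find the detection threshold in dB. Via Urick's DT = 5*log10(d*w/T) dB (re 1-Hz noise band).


9.05 dB


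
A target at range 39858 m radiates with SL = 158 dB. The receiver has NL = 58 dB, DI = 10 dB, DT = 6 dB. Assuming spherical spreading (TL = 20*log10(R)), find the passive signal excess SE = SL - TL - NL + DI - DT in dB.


Step 1: TL = 20*log10(39858) = 92.01 dB
Step 2: SE = 158 - 92.01 - 58 + 10 - 6 = 11.99

11.99 dB


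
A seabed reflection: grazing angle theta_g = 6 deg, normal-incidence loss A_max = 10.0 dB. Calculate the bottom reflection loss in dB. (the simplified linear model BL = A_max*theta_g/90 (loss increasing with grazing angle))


0.67 dB


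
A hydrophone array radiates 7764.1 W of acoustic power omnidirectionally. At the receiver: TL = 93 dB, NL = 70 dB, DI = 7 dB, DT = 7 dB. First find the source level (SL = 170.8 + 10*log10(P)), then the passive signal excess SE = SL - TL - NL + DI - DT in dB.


Step 1: SL = 170.8 + 10*log10(7764.1) = 209.7 dB
Step 2: SE = SL - TL - NL + DI - DT = 209.7 - 93 - 70 + 7 - 7 = 46.7

46.7 dB


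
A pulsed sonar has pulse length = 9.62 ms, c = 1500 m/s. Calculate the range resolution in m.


7.215 m


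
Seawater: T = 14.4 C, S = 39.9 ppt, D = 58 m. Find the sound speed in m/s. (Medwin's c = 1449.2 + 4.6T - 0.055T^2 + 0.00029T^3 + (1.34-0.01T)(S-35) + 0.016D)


1511.69 m/s


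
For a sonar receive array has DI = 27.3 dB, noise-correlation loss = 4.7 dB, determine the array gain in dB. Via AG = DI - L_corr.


AG = DI - L_corr = 27.3 - 4.7 = 22.6

22.6 dB


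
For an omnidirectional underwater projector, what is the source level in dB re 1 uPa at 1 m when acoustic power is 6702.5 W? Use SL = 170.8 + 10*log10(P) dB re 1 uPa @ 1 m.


SL = 170.8 + 10*log10(6702.5) = 170.8 + 38.26 = 209.06

209.06 dB


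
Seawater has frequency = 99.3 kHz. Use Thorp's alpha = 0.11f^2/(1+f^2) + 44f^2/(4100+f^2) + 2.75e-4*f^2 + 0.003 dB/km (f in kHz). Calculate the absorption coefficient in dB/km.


f^2 = 9860.49
alpha = 0.11*9860.49/(1+9860.49) + 44*9860.49/(4100+9860.49) + 2.75e-4*9860.49 + 0.003 = 33.902

33.902 dB/km


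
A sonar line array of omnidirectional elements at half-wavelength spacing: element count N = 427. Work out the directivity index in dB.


26.3 dB


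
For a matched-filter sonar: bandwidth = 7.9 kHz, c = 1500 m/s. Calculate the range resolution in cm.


dR = c/(2*BW) = 1500 / (2 * 7.9e3) = 0.0949 m = 9.49 cm

9.49 cm


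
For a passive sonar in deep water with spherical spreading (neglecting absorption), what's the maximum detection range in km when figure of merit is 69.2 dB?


At max range FOM = TL, so 20*log10(R) = 69.2
R = 10^(69.2/20) = 2884.03 m = 2.88 km

2.88 km


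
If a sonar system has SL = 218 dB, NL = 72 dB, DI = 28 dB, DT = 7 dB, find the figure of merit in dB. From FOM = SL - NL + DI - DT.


FOM = SL - NL + DI - DT = 218 - 72 + 28 - 7 = 167

167 dB


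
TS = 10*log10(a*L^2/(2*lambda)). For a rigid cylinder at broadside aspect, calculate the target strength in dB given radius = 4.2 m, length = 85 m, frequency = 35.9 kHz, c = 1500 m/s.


lambda = 1500/35900 = 0.04178 m
TS = 10*log10(4.2*85^2/(2*0.04178)) = 55.6

55.6 dB


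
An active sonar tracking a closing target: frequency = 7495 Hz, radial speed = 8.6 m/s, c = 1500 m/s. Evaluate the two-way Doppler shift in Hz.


fd = 2*f*v/c = 2 * 7495 * 8.6 / 1500 = 85.94

85.94 Hz


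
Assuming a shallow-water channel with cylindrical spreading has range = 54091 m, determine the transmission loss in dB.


47.33 dB


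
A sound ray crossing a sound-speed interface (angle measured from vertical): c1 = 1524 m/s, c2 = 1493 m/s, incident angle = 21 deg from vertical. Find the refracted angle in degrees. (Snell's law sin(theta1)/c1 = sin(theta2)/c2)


sin(theta2) = (c2/c1)*sin(theta1) = (1493/1524)*sin(21 deg) = 0.35108
theta2 = arcsin(0.35108) = 20.55

20.55 deg


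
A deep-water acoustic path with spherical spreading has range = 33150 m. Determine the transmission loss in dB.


90.41 dB


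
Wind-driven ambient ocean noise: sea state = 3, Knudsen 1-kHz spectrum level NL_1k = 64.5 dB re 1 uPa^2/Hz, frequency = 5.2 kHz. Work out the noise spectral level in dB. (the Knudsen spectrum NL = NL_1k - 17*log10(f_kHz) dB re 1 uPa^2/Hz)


52.33 dB


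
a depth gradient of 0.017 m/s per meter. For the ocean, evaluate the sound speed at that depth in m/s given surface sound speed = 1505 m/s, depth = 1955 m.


1538.235 m/s


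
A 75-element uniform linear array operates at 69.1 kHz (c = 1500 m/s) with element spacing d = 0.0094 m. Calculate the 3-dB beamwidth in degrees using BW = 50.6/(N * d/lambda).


1.56 deg


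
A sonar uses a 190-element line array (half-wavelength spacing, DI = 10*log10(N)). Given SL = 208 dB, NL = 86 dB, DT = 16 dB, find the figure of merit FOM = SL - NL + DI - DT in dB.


128.79 dB


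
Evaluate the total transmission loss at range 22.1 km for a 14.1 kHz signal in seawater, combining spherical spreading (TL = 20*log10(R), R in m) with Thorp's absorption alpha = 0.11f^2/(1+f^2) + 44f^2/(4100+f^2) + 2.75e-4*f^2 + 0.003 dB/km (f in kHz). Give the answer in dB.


Step 1 (Thorp): alpha = 0.11*198.81/(1+198.81) + 44*198.81/(4100+198.81) + 2.75e-4*198.81 + 0.003 = 2.202 dB/km
Step 2: TL_spread = 20*log10(22100) = 86.89 dB
Step 3: TL_abs = alpha*R = 2.202 * 22.1 = 48.66 dB
Step 4: TL_total = 86.89 + 48.66 = 135.55

135.55 dB


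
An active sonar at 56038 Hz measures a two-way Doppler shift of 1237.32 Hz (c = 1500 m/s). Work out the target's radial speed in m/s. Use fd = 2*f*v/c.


From fd = 2*f*v/c, v = c*fd/(2*f) = 1500 * 1237.32 / (2*56038) = 16.56

16.56 m/s


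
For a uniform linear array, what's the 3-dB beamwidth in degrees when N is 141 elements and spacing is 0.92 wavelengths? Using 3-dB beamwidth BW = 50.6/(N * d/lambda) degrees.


0.39 deg


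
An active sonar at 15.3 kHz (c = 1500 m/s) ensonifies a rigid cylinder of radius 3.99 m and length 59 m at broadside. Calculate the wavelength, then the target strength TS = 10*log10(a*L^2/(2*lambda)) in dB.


Step 1: lambda = c/f = 1500/15300 = 0.09804 m
Step 2: TS = 10*log10(a*L^2/(2*lambda)) = 10*log10(3.99*59^2/(2*0.09804)) = 48.5

48.5 dB


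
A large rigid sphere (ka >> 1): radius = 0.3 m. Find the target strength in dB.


TS = 10*log10(0.3^2 / 4) = 10*log10(0.0225) = -16.48

-16.48 dB


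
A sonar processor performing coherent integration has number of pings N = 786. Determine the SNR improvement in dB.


Gain = 10*log10(786) = 28.95

28.95 dB


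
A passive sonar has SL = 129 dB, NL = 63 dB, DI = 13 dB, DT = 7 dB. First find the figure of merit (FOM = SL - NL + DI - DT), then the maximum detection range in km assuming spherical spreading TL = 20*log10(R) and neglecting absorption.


Step 1: FOM = SL - NL + DI - DT = 129 - 63 + 13 - 7 = 72 dB
Step 2: at max range FOM = TL = 20*log10(R), so R = 10^(72/20) = 3981.07 m = 3.98 km

3.98 km


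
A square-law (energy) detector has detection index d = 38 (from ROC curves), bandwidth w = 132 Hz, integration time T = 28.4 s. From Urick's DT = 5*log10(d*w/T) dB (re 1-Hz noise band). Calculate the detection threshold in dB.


DT = 5*log10(d*w/T) = 5*log10(38 * 132 / 28.4) = 5*log10(176.62) = 11.24

11.24 dB


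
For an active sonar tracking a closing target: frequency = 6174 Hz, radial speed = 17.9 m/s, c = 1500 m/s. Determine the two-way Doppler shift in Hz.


147.35 Hz


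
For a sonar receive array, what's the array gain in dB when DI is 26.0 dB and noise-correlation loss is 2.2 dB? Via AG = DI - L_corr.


AG = DI - L_corr = 26.0 - 2.2 = 23.8

23.8 dB


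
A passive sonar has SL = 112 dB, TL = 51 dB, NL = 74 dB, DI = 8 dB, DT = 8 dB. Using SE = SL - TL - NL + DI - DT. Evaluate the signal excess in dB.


-13 dB


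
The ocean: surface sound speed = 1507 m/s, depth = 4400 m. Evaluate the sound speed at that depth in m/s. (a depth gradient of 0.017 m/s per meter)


c = 1507 + 0.017 * 4400 = 1581.8

1581.8 m/s


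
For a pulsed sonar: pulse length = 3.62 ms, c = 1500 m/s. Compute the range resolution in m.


dR = c*tau/2 = 1500 * 3.62e-3 / 2 = 2.715

2.715 m


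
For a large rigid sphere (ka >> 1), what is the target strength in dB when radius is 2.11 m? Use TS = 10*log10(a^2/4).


0.47 dB


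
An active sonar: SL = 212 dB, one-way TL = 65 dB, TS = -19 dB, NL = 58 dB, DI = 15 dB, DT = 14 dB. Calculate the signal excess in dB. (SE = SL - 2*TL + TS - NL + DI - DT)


SE = SL - 2*TL + TS - NL + DI - DT = 212 - 2*65 + (-19) - 58 + 15 - 14 = 6

6 dB


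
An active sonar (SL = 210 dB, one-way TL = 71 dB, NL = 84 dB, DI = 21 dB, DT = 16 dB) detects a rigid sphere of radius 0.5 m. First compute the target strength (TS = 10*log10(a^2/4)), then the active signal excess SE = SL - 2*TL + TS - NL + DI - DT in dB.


Step 1: TS = 10*log10(0.5^2/4) = -12.04 dB
Step 2: SE = SL - 2*TL + TS - NL + DI - DT = 210 - 2*71 + (-12.04) - 84 + 21 - 16 = -23.04

-23.04 dB


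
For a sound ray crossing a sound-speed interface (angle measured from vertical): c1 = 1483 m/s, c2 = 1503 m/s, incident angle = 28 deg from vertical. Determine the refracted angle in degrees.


sin(theta2) = (c2/c1)*sin(theta1) = (1503/1483)*sin(28 deg) = 0.4758
theta2 = arcsin(0.4758) = 28.41

28.41 deg


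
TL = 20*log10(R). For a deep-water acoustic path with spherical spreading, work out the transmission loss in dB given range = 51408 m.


94.22 dB


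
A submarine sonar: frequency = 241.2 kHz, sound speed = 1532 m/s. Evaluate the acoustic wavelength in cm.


lambda = c/f = 1532 / 241200 = 0.0064 m = 0.64 cm

0.64 cm


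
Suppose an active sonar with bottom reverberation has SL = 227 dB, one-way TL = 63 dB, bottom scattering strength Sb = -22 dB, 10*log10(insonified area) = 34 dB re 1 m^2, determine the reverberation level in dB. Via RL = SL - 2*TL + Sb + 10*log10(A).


113 dB


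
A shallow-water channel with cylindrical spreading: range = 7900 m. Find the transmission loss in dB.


TL = 10*log10(7900) = 38.98

38.98 dB


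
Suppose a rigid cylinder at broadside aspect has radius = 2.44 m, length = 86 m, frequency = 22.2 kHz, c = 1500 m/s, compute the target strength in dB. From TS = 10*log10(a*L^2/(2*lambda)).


lambda = 1500/22200 = 0.06757 m
TS = 10*log10(2.44*86^2/(2*0.06757)) = 51.26

51.26 dB


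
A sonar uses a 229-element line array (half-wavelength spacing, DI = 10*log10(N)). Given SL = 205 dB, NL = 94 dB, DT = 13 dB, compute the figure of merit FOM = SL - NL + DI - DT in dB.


Step 1: DI = 10*log10(229) = 23.6 dB
Step 2: FOM = SL - NL + DI - DT = 205 - 94 + 23.6 - 13 = 121.6

121.6 dB


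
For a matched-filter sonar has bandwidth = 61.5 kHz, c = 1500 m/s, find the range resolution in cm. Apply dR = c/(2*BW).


dR = c/(2*BW) = 1500 / (2 * 61.5e3) = 0.0122 m = 1.22 cm

1.22 cm


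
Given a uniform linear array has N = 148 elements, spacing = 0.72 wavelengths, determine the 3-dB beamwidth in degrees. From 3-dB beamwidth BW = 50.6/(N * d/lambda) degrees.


0.47 deg


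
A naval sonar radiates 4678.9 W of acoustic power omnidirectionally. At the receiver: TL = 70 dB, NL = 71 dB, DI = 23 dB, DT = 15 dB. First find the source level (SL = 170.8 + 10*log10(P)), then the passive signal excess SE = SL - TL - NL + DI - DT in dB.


Step 1: SL = 170.8 + 10*log10(4678.9) = 207.5 dB
Step 2: SE = SL - TL - NL + DI - DT = 207.5 - 70 - 71 + 23 - 15 = 74.5

74.5 dB


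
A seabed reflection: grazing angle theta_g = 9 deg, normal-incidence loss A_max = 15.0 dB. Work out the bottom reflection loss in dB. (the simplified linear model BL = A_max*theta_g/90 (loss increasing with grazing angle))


BL = A_max * theta_g / 90 = 15.0 * 9 / 90 = 1.5

1.5 dB


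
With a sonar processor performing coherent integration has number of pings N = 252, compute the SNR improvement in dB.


Gain = 10*log10(252) = 24.01

24.01 dB


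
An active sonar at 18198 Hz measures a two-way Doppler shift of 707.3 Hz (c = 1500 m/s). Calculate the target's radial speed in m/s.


29.15 m/s


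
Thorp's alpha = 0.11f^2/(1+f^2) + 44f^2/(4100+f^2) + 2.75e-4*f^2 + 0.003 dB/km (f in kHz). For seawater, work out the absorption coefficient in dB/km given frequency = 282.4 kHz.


f^2 = 79749.76
alpha = 0.11*79749.76/(1+79749.76) + 44*79749.76/(4100+79749.76) + 2.75e-4*79749.76 + 0.003 = 63.893

63.893 dB/km


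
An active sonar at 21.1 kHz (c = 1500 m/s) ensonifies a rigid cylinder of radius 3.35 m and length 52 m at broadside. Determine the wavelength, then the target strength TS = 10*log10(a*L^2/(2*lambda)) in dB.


Step 1: lambda = c/f = 1500/21100 = 0.07109 m
Step 2: TS = 10*log10(a*L^2/(2*lambda)) = 10*log10(3.35*52^2/(2*0.07109)) = 48.04

48.04 dB


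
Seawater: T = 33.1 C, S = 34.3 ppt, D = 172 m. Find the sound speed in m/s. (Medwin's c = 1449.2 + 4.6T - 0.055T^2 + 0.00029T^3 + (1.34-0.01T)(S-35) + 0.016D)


1553.76 m/s


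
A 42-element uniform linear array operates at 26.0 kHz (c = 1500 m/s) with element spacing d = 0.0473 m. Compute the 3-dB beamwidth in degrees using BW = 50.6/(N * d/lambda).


Step 1: lambda = 1500/26000 = 0.05769 m
Step 2: d/lambda = 0.0473/0.05769 = 0.8199
Step 3: BW = 50.6/(N * d/lambda) = 50.6/(42 * 0.8199) = 1.47

1.47 deg


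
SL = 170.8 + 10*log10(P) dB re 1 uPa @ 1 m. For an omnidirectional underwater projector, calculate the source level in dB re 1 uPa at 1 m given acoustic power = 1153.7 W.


201.42 dB


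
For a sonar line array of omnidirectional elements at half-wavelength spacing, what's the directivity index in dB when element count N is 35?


15.44 dB


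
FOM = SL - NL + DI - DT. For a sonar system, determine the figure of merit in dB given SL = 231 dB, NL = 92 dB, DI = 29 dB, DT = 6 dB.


162 dB


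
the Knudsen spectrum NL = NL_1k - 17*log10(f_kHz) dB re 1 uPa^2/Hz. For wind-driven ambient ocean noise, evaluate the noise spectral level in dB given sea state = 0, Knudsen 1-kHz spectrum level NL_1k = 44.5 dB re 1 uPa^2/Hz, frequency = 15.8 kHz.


NL = NL_1k - 17*log10(f_kHz) = 44.5 - 17*log10(15.8) = 44.5 - (20.38) = 24.12

24.12 dB


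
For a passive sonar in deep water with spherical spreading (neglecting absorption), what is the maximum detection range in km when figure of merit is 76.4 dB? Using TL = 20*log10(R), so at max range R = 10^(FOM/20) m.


6.61 km


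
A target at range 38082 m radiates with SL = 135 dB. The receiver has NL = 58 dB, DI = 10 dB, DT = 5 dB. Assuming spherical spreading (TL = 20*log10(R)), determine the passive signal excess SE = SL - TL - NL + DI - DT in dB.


Step 1: TL = 20*log10(38082) = 91.61 dB
Step 2: SE = 135 - 91.61 - 58 + 10 - 5 = -9.61

-9.61 dB


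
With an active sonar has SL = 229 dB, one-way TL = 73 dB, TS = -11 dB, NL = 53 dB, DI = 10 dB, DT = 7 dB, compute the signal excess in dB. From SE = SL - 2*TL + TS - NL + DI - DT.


22 dB


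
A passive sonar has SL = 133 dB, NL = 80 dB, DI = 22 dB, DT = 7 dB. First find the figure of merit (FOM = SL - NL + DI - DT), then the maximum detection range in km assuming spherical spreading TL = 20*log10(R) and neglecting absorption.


Step 1: FOM = SL - NL + DI - DT = 133 - 80 + 22 - 7 = 68 dB
Step 2: at max range FOM = TL = 20*log10(R), so R = 10^(68/20) = 2511.89 m = 2.51 km

2.51 km


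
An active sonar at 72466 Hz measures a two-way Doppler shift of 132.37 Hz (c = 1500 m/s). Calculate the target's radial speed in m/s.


From fd = 2*f*v/c, v = c*fd/(2*f) = 1500 * 132.37 / (2*72466) = 1.37

1.37 m/s


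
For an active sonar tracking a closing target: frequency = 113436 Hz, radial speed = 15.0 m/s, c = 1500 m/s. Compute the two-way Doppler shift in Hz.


fd = 2*f*v/c = 2 * 113436 * 15.0 / 1500 = 2268.72

2268.72 Hz


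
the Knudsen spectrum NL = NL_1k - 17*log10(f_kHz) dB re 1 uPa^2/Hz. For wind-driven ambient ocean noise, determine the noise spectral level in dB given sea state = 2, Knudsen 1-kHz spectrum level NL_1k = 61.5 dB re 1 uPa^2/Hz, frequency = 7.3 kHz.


46.82 dB


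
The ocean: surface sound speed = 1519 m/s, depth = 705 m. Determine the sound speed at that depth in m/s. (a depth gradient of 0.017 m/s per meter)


c = 1519 + 0.017 * 705 = 1530.985

1530.985 m/s
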